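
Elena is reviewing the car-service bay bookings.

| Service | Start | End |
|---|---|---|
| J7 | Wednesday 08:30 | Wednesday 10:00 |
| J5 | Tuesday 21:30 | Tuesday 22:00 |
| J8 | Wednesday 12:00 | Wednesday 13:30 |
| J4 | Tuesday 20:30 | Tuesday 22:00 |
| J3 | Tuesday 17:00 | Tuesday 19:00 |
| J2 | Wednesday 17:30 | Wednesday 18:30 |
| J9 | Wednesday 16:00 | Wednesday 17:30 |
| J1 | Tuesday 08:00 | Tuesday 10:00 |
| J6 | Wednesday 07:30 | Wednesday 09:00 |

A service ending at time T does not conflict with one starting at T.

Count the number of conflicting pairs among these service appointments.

2

Sorted by start: J1, J3, J4, J5, J6, J7, J8, J9, J2.
J3 starts after J1 ends, so J1 has no further overlaps.
J4 starts after J3 ends, so J3 has no further overlaps.
J5 starts before J4 ends → J4 and J5 overlap.
J6 starts after J4 ends, so J4 has no further overlaps.
J6 starts after J5 ends, so J5 has no further overlaps.
J7 starts before J6 ends → J6 and J7 overlap.
J8 starts after J6 ends, so J6 has no further overlaps.
J8 starts after J7 ends, so J7 has no further overlaps.
J9 starts after J8 ends, so J8 has no further overlaps.
J2 starts exactly when J9 ends (back-to-back, no overlap).
Overlapping pairs: J4 & J5, J6 & J7 — 2 in total.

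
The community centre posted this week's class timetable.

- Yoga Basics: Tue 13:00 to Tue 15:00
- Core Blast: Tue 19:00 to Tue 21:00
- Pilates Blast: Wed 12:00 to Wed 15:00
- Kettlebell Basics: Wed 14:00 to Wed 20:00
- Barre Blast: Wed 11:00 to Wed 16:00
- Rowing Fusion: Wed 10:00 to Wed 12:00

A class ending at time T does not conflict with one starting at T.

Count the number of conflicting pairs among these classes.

Sorted by start: Yoga Basics, Core Blast, Rowing Fusion, Barre Blast, Pilates Blast, Kettlebell Basics.
Core Blast starts after Yoga Basics ends, so nothing later overlaps Yoga Basics either.
Rowing Fusion starts after Core Blast ends, so nothing later overlaps Core Blast either.
Barre Blast starts before Rowing Fusion ends → Rowing Fusion and Barre Blast overlap.
Pilates Blast starts exactly when Rowing Fusion ends (back-to-back, no overlap), so nothing later overlaps Rowing Fusion either.
Pilates Blast starts before Barre Blast ends → Barre Blast and Pilates Blast overlap.
Kettlebell Basics starts before Barre Blast ends → Barre Blast and Kettlebell Basics overlap.
Kettlebell Basics starts before Pilates Blast ends → Pilates Blast and Kettlebell Basics overlap.
Overlapping pairs: Barre Blast & Kettlebell Basics, Barre Blast & Pilates Blast, Barre Blast & Rowing Fusion, Kettlebell Basics & Pilates Blast — 4 in total.

4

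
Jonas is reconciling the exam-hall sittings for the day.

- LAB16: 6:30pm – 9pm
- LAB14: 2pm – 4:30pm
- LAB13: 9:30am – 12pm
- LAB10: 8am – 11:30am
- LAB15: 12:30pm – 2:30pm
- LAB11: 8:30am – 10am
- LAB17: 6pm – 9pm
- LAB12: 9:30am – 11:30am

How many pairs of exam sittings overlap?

Two intervals overlap when each starts before the other ends.
Sorted by start: LAB10, LAB11, LAB12, LAB13, LAB15, LAB14, LAB17, LAB16.
LAB11 starts before LAB10 ends → LAB10 and LAB11 overlap.
LAB12 starts before LAB10 ends → LAB10 and LAB12 overlap.
LAB13 starts before LAB10 ends → LAB10 and LAB13 overlap.
LAB15 starts after LAB10 ends, so nothing later overlaps LAB10 either.
LAB12 starts before LAB11 ends → LAB11 and LAB12 overlap.
LAB13 starts before LAB11 ends → LAB11 and LAB13 overlap.
LAB15 starts after LAB11 ends, so nothing later overlaps LAB11 either.
LAB13 starts before LAB12 ends → LAB12 and LAB13 overlap.
LAB15 starts after LAB12 ends, so nothing later overlaps LAB12 either.
LAB15 starts after LAB13 ends, so nothing later overlaps LAB13 either.
LAB14 starts before LAB15 ends → LAB15 and LAB14 overlap.
LAB17 starts after LAB15 ends, so nothing later overlaps LAB15 either.
LAB17 starts after LAB14 ends, so nothing later overlaps LAB14 either.
LAB16 starts before LAB17 ends → LAB17 and LAB16 overlap.
Overlapping pairs: LAB10 & LAB11, LAB10 & LAB12, LAB10 & LAB13, LAB11 & LAB12, LAB11 & LAB13, LAB12 & LAB13, LAB14 & LAB15, LAB16 & LAB17 — 8 in total.

8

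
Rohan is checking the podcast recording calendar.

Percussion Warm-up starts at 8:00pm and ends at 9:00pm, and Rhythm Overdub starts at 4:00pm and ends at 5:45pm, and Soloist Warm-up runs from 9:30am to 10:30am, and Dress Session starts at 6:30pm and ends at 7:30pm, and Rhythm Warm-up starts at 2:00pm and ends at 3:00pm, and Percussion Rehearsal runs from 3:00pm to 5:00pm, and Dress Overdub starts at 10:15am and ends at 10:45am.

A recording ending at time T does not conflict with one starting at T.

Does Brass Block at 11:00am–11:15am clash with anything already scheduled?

No — it doesn't clash with anything

Soloist Warm-up: ends 10:30am at or before Brass Block starts 11:00am → clear.
Dress Overdub: ends 10:45am at or before Brass Block starts 11:00am → clear.
Rhythm Warm-up: starts 2:00pm at or after Brass Block ends 11:15am → clear.
Percussion Rehearsal: starts 3:00pm at or after Brass Block ends 11:15am → clear.
Rhythm Overdub: starts 4:00pm at or after Brass Block ends 11:15am → clear.
Dress Session: starts 6:30pm at or after Brass Block ends 11:15am → clear.
Percussion Warm-up: starts 8:00pm at or after Brass Block ends 11:15am → clear.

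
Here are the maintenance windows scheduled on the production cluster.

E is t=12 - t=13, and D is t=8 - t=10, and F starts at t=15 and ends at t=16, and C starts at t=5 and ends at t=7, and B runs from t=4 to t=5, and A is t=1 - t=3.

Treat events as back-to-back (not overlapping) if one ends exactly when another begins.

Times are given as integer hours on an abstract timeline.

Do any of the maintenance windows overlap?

No

Check each pair: they overlap iff neither finishes before the other starts.
Sorted by start: A, B, C, D, E, F.
B starts after A ends — done with A.
C starts exactly when B ends (back-to-back, no overlap) — done with B.
D starts after C ends — done with C.
E starts after D ends — done with D.
F starts after E ends.
Every pair is clear; the schedule has no overlaps.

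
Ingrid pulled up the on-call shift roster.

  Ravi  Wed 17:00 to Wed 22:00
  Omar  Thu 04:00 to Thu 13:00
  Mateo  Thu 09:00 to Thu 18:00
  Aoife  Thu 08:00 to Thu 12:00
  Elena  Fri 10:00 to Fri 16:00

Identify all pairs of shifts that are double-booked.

Sorted by start: Ravi, Omar, Aoife, Mateo, Elena.
Omar starts after Ravi ends; Ravi is clear from here.
Aoife starts before Omar ends → Omar and Aoife overlap.
Mateo starts before Omar ends → Omar and Mateo overlap.
Elena starts after Omar ends.
Mateo starts before Aoife ends → Aoife and Mateo overlap.
Elena starts after Aoife ends.
Elena starts after Mateo ends.

Aoife & Mateo, Aoife & Omar, Mateo & Omar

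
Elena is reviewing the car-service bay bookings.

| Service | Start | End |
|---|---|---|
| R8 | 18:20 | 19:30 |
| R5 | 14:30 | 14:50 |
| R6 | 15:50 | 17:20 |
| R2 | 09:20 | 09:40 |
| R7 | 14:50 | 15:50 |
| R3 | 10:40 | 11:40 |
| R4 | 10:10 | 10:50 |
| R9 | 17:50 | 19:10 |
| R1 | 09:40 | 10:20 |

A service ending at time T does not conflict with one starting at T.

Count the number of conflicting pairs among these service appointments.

Sorted by start: R2, R1, R4, R3, R5, R7, R6, R9, R8.
R1 starts exactly when R2 ends (back-to-back, no overlap), so R2 has no further overlaps.
R4 starts before R1 ends → R1 and R4 overlap.
R3 starts after R1 ends, so R1 has no further overlaps.
R3 starts before R4 ends → R4 and R3 overlap.
R5 starts after R4 ends, so R4 has no further overlaps.
R5 starts after R3 ends, so R3 has no further overlaps.
R7 starts exactly when R5 ends (back-to-back, no overlap), so R5 has no further overlaps.
R6 starts exactly when R7 ends (back-to-back, no overlap), so R7 has no further overlaps.
R9 starts after R6 ends, so R6 has no further overlaps.
R8 starts before R9 ends → R9 and R8 overlap.
Overlapping pairs: R1 & R4, R3 & R4, R8 & R9 — 3 in total.

3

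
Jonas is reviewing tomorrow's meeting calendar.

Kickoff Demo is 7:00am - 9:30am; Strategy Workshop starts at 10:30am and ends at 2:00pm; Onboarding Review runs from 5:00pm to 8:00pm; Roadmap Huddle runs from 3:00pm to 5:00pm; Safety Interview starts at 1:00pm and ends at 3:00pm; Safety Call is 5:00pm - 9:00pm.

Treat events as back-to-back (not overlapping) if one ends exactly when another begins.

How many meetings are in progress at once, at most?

2

Walk through starts and ends in time order (an end at T is processed before a start at T):
7:00am start Kickoff Demo → 1
9:30am end Kickoff Demo → 0
10:30am start Strategy Workshop → 1
1:00pm start Safety Interview → 2
2:00pm end Strategy Workshop → 1
3:00pm end Safety Interview → 0
3:00pm start Roadmap Huddle → 1
5:00pm end Roadmap Huddle → 0
5:00pm start Onboarding Review → 1
5:00pm start Safety Call → 2
8:00pm end Onboarding Review → 1
9:00pm end Safety Call → 0
Peak is 2, at 1:00pm (Safety Interview, Strategy Workshop).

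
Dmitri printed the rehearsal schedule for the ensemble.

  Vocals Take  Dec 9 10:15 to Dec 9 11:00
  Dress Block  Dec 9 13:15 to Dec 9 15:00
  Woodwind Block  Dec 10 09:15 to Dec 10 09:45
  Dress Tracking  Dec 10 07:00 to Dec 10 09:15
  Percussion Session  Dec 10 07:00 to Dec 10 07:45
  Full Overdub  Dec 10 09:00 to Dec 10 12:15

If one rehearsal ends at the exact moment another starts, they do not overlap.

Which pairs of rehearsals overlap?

Sorted by start: Vocals Take, Dress Block, Dress Tracking, Percussion Session, Full Overdub, Woodwind Block.
Dress Block starts after Vocals Take ends, so Vocals Take has no further overlaps.
Dress Tracking starts after Dress Block ends, so Dress Block has no further overlaps.
Percussion Session starts before Dress Tracking ends → Dress Tracking and Percussion Session overlap.
Full Overdub starts before Dress Tracking ends → Dress Tracking and Full Overdub overlap.
Woodwind Block starts exactly when Dress Tracking ends (back-to-back, no overlap).
Full Overdub starts after Percussion Session ends, so Percussion Session has no further overlaps.
Woodwind Block starts before Full Overdub ends → Full Overdub and Woodwind Block overlap.

Dress Tracking & Full Overdub, Dress Tracking & Percussion Session, Full Overdub & Woodwind Block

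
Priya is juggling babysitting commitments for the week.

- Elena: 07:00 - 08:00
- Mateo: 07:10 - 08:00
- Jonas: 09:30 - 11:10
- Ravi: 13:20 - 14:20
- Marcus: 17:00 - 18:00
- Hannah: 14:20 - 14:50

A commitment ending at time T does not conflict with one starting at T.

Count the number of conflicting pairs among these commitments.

1

Two intervals overlap when each starts before the other ends.
Sorted by start: Elena, Mateo, Jonas, Ravi, Hannah, Marcus.
Mateo starts before Elena ends → Elena and Mateo overlap.
Jonas starts after Elena ends, so nothing later overlaps Elena either.
Jonas starts after Mateo ends, so nothing later overlaps Mateo either.
Ravi starts after Jonas ends, so nothing later overlaps Jonas either.
Hannah starts exactly when Ravi ends (back-to-back, no overlap), so nothing later overlaps Ravi either.
Marcus starts after Hannah ends.
Overlapping pairs: Elena & Mateo — 1 in total.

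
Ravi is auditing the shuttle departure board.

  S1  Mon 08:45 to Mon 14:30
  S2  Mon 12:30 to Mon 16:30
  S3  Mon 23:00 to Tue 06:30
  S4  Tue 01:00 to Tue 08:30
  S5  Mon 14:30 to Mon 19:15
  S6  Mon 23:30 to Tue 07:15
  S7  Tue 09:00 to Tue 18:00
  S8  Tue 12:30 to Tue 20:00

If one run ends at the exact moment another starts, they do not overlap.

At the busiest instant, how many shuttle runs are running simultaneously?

Sweep the timeline, counting +1 at each start and −1 at each end (ends before starts at a tie):
Mon 08:45 start S1 → 1
Mon 12:30 start S2 → 2
Mon 14:30 end S1 → 1
Mon 14:30 start S5 → 2
Mon 16:30 end S2 → 1
Mon 19:15 end S5 → 0
Mon 23:00 start S3 → 1
Mon 23:30 start S6 → 2
Tue 01:00 start S4 → 3
Tue 06:30 end S3 → 2
Tue 07:15 end S6 → 1
Tue 08:30 end S4 → 0
Tue 09:00 start S7 → 1
Tue 12:30 start S8 → 2
Tue 18:00 end S7 → 1
Tue 20:00 end S8 → 0
Peak is 3, at Tue 01:00 (S3, S4, S6).

3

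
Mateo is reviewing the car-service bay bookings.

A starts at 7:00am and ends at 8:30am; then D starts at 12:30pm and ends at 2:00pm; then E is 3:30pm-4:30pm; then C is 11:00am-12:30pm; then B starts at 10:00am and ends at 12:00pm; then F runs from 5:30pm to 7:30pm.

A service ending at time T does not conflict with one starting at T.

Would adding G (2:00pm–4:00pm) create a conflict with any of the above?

A: ends 8:30am at or before G starts 2:00pm → clear.
B: ends 12:00pm at or before G starts 2:00pm → clear.
C: ends 12:30pm at or before G starts 2:00pm → clear.
D: ends 2:00pm at or before G starts 2:00pm → clear.
E: starts 3:30pm before G ends 4:00pm, and ends 4:30pm after G starts 2:00pm → overlap.
F: starts 5:30pm at or after G ends 4:00pm → clear.
G overlaps E.

Yes — it overlaps E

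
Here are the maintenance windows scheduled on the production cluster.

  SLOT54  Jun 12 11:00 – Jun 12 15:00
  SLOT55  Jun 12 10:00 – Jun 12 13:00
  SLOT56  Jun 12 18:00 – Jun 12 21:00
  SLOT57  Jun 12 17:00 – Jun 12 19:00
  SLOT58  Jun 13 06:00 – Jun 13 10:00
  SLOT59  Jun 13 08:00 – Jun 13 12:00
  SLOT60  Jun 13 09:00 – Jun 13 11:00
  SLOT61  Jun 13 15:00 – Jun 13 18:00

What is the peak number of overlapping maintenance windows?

3

Walk through starts and ends in time order (an end at T is processed before a start at T):
Jun 12 10:00 start SLOT55 → 1
Jun 12 11:00 start SLOT54 → 2
Jun 12 13:00 end SLOT55 → 1
Jun 12 15:00 end SLOT54 → 0
Jun 12 17:00 start SLOT57 → 1
Jun 12 18:00 start SLOT56 → 2
Jun 12 19:00 end SLOT57 → 1
Jun 12 21:00 end SLOT56 → 0
Jun 13 06:00 start SLOT58 → 1
Jun 13 08:00 start SLOT59 → 2
Jun 13 09:00 start SLOT60 → 3
Jun 13 10:00 end SLOT58 → 2
Jun 13 11:00 end SLOT60 → 1
Jun 13 12:00 end SLOT59 → 0
Jun 13 15:00 start SLOT61 → 1
Jun 13 18:00 end SLOT61 → 0
Peak is 3, at Jun 13 09:00 (SLOT58, SLOT59, SLOT60).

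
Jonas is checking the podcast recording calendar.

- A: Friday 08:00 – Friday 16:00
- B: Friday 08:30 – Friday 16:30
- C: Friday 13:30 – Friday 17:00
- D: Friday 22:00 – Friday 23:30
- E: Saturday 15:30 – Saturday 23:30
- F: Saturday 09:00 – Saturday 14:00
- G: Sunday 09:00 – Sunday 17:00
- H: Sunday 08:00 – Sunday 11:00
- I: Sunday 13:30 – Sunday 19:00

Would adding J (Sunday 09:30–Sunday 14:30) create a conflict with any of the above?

A: ends Friday 16:00 at or before J starts Sunday 09:30 → clear.
B: ends Friday 16:30 at or before J starts Sunday 09:30 → clear.
C: ends Friday 17:00 at or before J starts Sunday 09:30 → clear.
D: ends Friday 23:30 at or before J starts Sunday 09:30 → clear.
F: ends Saturday 14:00 at or before J starts Sunday 09:30 → clear.
E: ends Saturday 23:30 at or before J starts Sunday 09:30 → clear.
H: starts Sunday 08:00 before J ends Sunday 14:30, and ends Sunday 11:00 after J starts Sunday 09:30 → overlap.
G: starts Sunday 09:00 before J ends Sunday 14:30, and ends Sunday 17:00 after J starts Sunday 09:30 → overlap.
I: starts Sunday 13:30 before J ends Sunday 14:30, and ends Sunday 19:00 after J starts Sunday 09:30 → overlap.
J overlaps G, H, I.

Yes — it overlaps G, H, I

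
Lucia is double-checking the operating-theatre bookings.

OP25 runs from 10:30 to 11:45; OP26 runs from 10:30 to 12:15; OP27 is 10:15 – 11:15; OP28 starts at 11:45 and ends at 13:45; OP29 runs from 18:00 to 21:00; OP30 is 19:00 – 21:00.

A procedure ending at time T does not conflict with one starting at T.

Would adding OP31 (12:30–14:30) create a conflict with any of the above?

Yes — it overlaps OP28

OP27: ends 11:15 at or before OP31 starts 12:30 → clear.
OP25: ends 11:45 at or before OP31 starts 12:30 → clear.
OP26: ends 12:15 at or before OP31 starts 12:30 → clear.
OP28: starts 11:45 before OP31 ends 14:30, and ends 13:45 after OP31 starts 12:30 → overlap.
OP29: starts 18:00 at or after OP31 ends 14:30 → clear.
OP30: starts 19:00 at or after OP31 ends 14:30 → clear.
OP31 overlaps OP28.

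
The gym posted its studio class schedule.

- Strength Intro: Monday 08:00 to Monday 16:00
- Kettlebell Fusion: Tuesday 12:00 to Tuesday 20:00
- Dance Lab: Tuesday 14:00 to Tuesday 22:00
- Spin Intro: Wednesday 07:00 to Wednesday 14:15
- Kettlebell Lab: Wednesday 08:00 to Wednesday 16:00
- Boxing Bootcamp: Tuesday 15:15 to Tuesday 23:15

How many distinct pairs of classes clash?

Check each pair: they overlap iff neither finishes before the other starts.
Sorted by start: Strength Intro, Kettlebell Fusion, Dance Lab, Boxing Bootcamp, Spin Intro, Kettlebell Lab.
Kettlebell Fusion starts after Strength Intro ends, so nothing later overlaps Strength Intro either.
Dance Lab starts before Kettlebell Fusion ends → Kettlebell Fusion and Dance Lab overlap.
Boxing Bootcamp starts before Kettlebell Fusion ends → Kettlebell Fusion and Boxing Bootcamp overlap.
Spin Intro starts after Kettlebell Fusion ends, so nothing later overlaps Kettlebell Fusion either.
Boxing Bootcamp starts before Dance Lab ends → Dance Lab and Boxing Bootcamp overlap.
Spin Intro starts after Dance Lab ends, so nothing later overlaps Dance Lab either.
Spin Intro starts after Boxing Bootcamp ends, so nothing later overlaps Boxing Bootcamp either.
Kettlebell Lab starts before Spin Intro ends → Spin Intro and Kettlebell Lab overlap.
Overlapping pairs: Boxing Bootcamp & Dance Lab, Boxing Bootcamp & Kettlebell Fusion, Dance Lab & Kettlebell Fusion, Kettlebell Lab & Spin Intro — 4 in total.

4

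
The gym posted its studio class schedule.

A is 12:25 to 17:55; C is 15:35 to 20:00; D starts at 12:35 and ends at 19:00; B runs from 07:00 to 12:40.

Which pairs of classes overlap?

Sorted by start: B, A, D, C.
A starts before B ends → B and A overlap.
D starts before B ends → B and D overlap.
C starts after B ends.
D starts before A ends → A and D overlap.
C starts before A ends → A and C overlap.
C starts before D ends → D and C overlap.

A & B, A & C, A & D, B & D, C & D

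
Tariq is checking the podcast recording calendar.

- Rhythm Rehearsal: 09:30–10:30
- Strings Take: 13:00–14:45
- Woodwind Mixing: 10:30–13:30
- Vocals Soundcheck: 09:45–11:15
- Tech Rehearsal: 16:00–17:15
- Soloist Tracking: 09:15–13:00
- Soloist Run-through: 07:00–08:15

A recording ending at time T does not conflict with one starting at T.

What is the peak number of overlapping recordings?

Sweep the timeline, counting +1 at each start and −1 at each end (ends before starts at a tie):
07:00 start Soloist Run-through → 1
08:15 end Soloist Run-through → 0
09:15 start Soloist Tracking → 1
09:30 start Rhythm Rehearsal → 2
09:45 start Vocals Soundcheck → 3
10:30 end Rhythm Rehearsal → 2
10:30 start Woodwind Mixing → 3
11:15 end Vocals Soundcheck → 2
13:00 end Soloist Tracking → 1
13:00 start Strings Take → 2
13:30 end Woodwind Mixing → 1
14:45 end Strings Take → 0
16:00 start Tech Rehearsal → 1
17:15 end Tech Rehearsal → 0
Peak is 3, at 09:45 (Rhythm Rehearsal, Soloist Tracking, Vocals Soundcheck).

3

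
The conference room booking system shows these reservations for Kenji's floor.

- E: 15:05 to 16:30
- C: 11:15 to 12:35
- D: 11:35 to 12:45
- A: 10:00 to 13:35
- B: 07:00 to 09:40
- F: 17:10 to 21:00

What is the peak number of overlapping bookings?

Sweep the timeline, counting +1 at each start and −1 at each end (ends before starts at a tie):
07:00 start B → 1
09:40 end B → 0
10:00 start A → 1
11:15 start C → 2
11:35 start D → 3
12:35 end C → 2
12:45 end D → 1
13:35 end A → 0
15:05 start E → 1
16:30 end E → 0
17:10 start F → 1
21:00 end F → 0
Peak is 3, at 11:35 (A, C, D).

3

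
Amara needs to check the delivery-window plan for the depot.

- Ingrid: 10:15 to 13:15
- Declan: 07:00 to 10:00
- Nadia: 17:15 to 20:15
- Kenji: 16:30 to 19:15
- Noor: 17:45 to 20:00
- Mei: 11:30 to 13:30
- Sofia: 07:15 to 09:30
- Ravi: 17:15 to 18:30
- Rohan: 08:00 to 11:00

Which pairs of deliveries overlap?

Sorted by start: Declan, Sofia, Rohan, Ingrid, Mei, Kenji, Ravi, Nadia, Noor.
Sofia starts before Declan ends → Declan and Sofia overlap.
Rohan starts before Declan ends → Declan and Rohan overlap.
Ingrid starts after Declan ends, so Declan has no further overlaps.
Rohan starts before Sofia ends → Sofia and Rohan overlap.
Ingrid starts after Sofia ends, so Sofia has no further overlaps.
Ingrid starts before Rohan ends → Rohan and Ingrid overlap.
Mei starts after Rohan ends, so Rohan has no further overlaps.
Mei starts before Ingrid ends → Ingrid and Mei overlap.
Kenji starts after Ingrid ends, so Ingrid has no further overlaps.
Kenji starts after Mei ends, so Mei has no further overlaps.
Ravi starts before Kenji ends → Kenji and Ravi overlap.
Nadia starts before Kenji ends → Kenji and Nadia overlap.
Noor starts before Kenji ends → Kenji and Noor overlap.
Nadia starts before Ravi ends → Ravi and Nadia overlap.
Noor starts before Ravi ends → Ravi and Noor overlap.
Noor starts before Nadia ends → Nadia and Noor overlap.

Declan & Rohan, Declan & Sofia, Ingrid & Mei, Ingrid & Rohan, Kenji & Nadia, Kenji & Noor, Kenji & Ravi, Nadia & Noor, Nadia & Ravi, Noor & Ravi, Rohan & Sofia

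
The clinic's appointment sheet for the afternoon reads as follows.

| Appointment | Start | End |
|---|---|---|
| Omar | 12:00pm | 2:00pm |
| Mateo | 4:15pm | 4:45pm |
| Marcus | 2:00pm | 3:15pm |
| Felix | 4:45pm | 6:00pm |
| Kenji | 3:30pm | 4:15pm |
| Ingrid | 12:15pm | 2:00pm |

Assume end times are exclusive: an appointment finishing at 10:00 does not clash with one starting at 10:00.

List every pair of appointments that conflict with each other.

Sorted by start: Omar, Ingrid, Marcus, Kenji, Mateo, Felix.
Ingrid starts before Omar ends → Omar and Ingrid overlap.
Marcus starts exactly when Omar ends (back-to-back, no overlap), so Omar has no further overlaps.
Marcus starts exactly when Ingrid ends (back-to-back, no overlap), so Ingrid has no further overlaps.
Kenji starts after Marcus ends, so Marcus has no further overlaps.
Mateo starts exactly when Kenji ends (back-to-back, no overlap), so Kenji has no further overlaps.
Felix starts exactly when Mateo ends (back-to-back, no overlap).

Ingrid & Omar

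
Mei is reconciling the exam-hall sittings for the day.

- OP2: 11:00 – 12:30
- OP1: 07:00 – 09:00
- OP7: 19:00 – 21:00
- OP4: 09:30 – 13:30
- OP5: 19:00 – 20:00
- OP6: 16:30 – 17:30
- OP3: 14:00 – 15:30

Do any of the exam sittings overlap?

Yes

Sorted by start: OP1, OP4, OP2, OP3, OP6, OP5, OP7.
OP4 starts after OP1 ends, so OP1 has no further overlaps.
OP2 starts before OP4 ends → OP4 and OP2 overlap.
That's a conflict, so the schedule is not conflict-free.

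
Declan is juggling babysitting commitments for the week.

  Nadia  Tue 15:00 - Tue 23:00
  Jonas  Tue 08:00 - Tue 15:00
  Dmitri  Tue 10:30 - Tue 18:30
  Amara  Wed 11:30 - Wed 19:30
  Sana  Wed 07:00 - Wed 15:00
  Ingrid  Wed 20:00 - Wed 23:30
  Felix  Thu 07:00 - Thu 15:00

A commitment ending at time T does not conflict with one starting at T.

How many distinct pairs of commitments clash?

Sorted by start: Jonas, Dmitri, Nadia, Sana, Amara, Ingrid, Felix.
Dmitri starts before Jonas ends → Jonas and Dmitri overlap.
Nadia starts exactly when Jonas ends (back-to-back, no overlap) — done with Jonas.
Nadia starts before Dmitri ends → Dmitri and Nadia overlap.
Sana starts after Dmitri ends — done with Dmitri.
Sana starts after Nadia ends — done with Nadia.
Amara starts before Sana ends → Sana and Amara overlap.
Ingrid starts after Sana ends — done with Sana.
Ingrid starts after Amara ends — done with Amara.
Felix starts after Ingrid ends.
Overlapping pairs: Amara & Sana, Dmitri & Jonas, Dmitri & Nadia — 3 in total.

3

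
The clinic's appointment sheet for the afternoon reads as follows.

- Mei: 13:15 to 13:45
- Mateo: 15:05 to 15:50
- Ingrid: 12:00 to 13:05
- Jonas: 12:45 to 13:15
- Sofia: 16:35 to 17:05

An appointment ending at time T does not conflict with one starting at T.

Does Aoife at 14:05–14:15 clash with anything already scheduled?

Ingrid: ends 13:05 at or before Aoife starts 14:05 → clear.
Jonas: ends 13:15 at or before Aoife starts 14:05 → clear.
Mei: ends 13:45 at or before Aoife starts 14:05 → clear.
Mateo: starts 15:05 at or after Aoife ends 14:15 → clear.
Sofia: starts 16:35 at or after Aoife ends 14:15 → clear.

No — it doesn't clash with anything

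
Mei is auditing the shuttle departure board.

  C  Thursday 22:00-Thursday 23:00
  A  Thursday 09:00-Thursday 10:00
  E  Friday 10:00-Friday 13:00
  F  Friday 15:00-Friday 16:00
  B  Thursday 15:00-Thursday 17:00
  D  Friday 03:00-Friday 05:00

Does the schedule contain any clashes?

No

Sorted by start: A, B, C, D, E, F.
B starts after A ends — done with A.
C starts after B ends — done with B.
D starts after C ends — done with C.
E starts after D ends — done with D.
F starts after E ends.
Every pair is clear; the schedule has no overlaps.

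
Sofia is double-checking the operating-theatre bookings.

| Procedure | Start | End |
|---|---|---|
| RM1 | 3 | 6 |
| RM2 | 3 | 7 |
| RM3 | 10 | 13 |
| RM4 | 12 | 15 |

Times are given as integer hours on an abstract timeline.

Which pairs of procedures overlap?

Sorted by start: RM1, RM2, RM3, RM4.
RM2 starts before RM1 ends → RM1 and RM2 overlap.
RM3 starts after RM1 ends, so nothing later overlaps RM1 either.
RM3 starts after RM2 ends, so nothing later overlaps RM2 either.
RM4 starts before RM3 ends → RM3 and RM4 overlap.

RM1 & RM2, RM3 & RM4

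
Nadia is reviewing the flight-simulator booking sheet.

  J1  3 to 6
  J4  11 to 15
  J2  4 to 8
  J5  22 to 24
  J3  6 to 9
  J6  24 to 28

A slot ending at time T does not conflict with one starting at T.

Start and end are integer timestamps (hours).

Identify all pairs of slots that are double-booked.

Check each pair: they overlap iff neither finishes before the other starts.
Sorted by start: J1, J2, J3, J4, J5, J6.
J2 starts before J1 ends → J1 and J2 overlap.
J3 starts exactly when J1 ends (back-to-back, no overlap), so J1 has no further overlaps.
J3 starts before J2 ends → J2 and J3 overlap.
J4 starts after J2 ends, so J2 has no further overlaps.
J4 starts after J3 ends, so J3 has no further overlaps.
J5 starts after J4 ends, so J4 has no further overlaps.
J6 starts exactly when J5 ends (back-to-back, no overlap).

J1 & J2, J2 & J3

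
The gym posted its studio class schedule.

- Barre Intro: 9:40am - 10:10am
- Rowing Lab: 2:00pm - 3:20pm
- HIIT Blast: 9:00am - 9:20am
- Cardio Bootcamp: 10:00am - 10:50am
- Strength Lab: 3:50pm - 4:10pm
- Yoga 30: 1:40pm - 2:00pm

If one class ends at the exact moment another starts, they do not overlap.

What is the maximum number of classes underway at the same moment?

Walk through starts and ends in time order (an end at T is processed before a start at T):
9:00am start HIIT Blast → 1
9:20am end HIIT Blast → 0
9:40am start Barre Intro → 1
10:00am start Cardio Bootcamp → 2
10:10am end Barre Intro → 1
10:50am end Cardio Bootcamp → 0
1:40pm start Yoga 30 → 1
2:00pm end Yoga 30 → 0
2:00pm start Rowing Lab → 1
3:20pm end Rowing Lab → 0
3:50pm start Strength Lab → 1
4:10pm end Strength Lab → 0
Peak is 2, at 10:00am (Barre Intro, Cardio Bootcamp).

2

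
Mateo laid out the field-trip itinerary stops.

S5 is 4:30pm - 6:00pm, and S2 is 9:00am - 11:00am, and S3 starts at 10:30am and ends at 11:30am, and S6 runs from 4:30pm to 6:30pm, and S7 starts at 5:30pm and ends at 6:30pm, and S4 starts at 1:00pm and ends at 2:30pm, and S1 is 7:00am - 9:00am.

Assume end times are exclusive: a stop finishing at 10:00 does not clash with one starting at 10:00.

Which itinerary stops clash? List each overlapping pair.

S2 & S3, S5 & S6, S5 & S7, S6 & S7

Sorted by start: S1, S2, S3, S4, S5, S6, S7.
S2 starts exactly when S1 ends (back-to-back, no overlap) — done with S1.
S3 starts before S2 ends → S2 and S3 overlap.
S4 starts after S2 ends — done with S2.
S4 starts after S3 ends — done with S3.
S5 starts after S4 ends — done with S4.
S6 starts before S5 ends → S5 and S6 overlap.
S7 starts before S5 ends → S5 and S7 overlap.
S7 starts before S6 ends → S6 and S7 overlap.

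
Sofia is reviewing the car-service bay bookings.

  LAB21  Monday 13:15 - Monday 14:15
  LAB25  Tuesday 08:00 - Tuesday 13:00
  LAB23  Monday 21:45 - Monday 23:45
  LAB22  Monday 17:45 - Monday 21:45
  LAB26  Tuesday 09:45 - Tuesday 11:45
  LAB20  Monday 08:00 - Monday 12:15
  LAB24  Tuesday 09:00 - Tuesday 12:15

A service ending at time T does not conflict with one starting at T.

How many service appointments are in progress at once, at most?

3

Sort all start/end points and keep a running count:
Monday 08:00 start LAB20 → 1
Monday 12:15 end LAB20 → 0
Monday 13:15 start LAB21 → 1
Monday 14:15 end LAB21 → 0
Monday 17:45 start LAB22 → 1
Monday 21:45 end LAB22 → 0
Monday 21:45 start LAB23 → 1
Monday 23:45 end LAB23 → 0
Tuesday 08:00 start LAB25 → 1
Tuesday 09:00 start LAB24 → 2
Tuesday 09:45 start LAB26 → 3
Tuesday 11:45 end LAB26 → 2
Tuesday 12:15 end LAB24 → 1
Tuesday 13:00 end LAB25 → 0
Peak is 3, at Tuesday 09:45 (LAB24, LAB25, LAB26).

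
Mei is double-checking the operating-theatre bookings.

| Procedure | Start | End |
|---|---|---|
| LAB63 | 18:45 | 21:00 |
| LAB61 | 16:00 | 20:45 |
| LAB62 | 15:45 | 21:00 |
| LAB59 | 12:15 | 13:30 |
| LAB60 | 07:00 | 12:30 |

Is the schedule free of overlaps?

No

Sorted by start: LAB60, LAB59, LAB62, LAB61, LAB63.
LAB59 starts before LAB60 ends → LAB60 and LAB59 overlap.
That's a conflict, so the schedule is not conflict-free.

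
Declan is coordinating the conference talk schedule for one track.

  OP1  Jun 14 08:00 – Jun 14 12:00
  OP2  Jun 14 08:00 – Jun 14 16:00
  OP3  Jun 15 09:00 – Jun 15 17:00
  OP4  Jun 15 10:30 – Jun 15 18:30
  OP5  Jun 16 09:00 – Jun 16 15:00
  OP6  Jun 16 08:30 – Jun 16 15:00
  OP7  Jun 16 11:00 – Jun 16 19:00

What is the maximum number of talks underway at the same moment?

Sweep the timeline, counting +1 at each start and −1 at each end (ends before starts at a tie):
Jun 14 08:00 start OP1 → 1
Jun 14 08:00 start OP2 → 2
Jun 14 12:00 end OP1 → 1
Jun 14 16:00 end OP2 → 0
Jun 15 09:00 start OP3 → 1
Jun 15 10:30 start OP4 → 2
Jun 15 17:00 end OP3 → 1
Jun 15 18:30 end OP4 → 0
Jun 16 08:30 start OP6 → 1
Jun 16 09:00 start OP5 → 2
Jun 16 11:00 start OP7 → 3
Jun 16 15:00 end OP5 → 2
Jun 16 15:00 end OP6 → 1
Jun 16 19:00 end OP7 → 0
Peak is 3, at Jun 16 11:00 (OP5, OP6, OP7).

3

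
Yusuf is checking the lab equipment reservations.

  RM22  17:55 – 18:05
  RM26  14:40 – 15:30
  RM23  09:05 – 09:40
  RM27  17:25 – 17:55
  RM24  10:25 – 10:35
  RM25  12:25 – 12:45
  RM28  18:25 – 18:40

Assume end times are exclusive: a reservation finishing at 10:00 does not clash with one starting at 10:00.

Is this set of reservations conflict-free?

Yes

Check each pair: they overlap iff neither finishes before the other starts.
Sorted by start: RM23, RM24, RM25, RM26, RM27, RM22, RM28.
RM24 starts after RM23 ends, so RM23 has no further overlaps.
RM25 starts after RM24 ends, so RM24 has no further overlaps.
RM26 starts after RM25 ends, so RM25 has no further overlaps.
RM27 starts after RM26 ends, so RM26 has no further overlaps.
RM22 starts exactly when RM27 ends (back-to-back, no overlap), so RM27 has no further overlaps.
RM28 starts after RM22 ends.
Every pair is clear; the schedule has no overlaps.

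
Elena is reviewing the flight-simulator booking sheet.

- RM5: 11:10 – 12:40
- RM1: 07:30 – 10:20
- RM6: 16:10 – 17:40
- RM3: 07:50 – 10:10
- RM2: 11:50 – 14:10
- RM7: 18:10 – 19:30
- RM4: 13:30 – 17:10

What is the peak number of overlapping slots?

2

Walk through starts and ends in time order (an end at T is processed before a start at T):
07:30 start RM1 → 1
07:50 start RM3 → 2
10:10 end RM3 → 1
10:20 end RM1 → 0
11:10 start RM5 → 1
11:50 start RM2 → 2
12:40 end RM5 → 1
13:30 start RM4 → 2
14:10 end RM2 → 1
16:10 start RM6 → 2
17:10 end RM4 → 1
17:40 end RM6 → 0
18:10 start RM7 → 1
19:30 end RM7 → 0
Peak is 2, at 07:50 (RM1, RM3).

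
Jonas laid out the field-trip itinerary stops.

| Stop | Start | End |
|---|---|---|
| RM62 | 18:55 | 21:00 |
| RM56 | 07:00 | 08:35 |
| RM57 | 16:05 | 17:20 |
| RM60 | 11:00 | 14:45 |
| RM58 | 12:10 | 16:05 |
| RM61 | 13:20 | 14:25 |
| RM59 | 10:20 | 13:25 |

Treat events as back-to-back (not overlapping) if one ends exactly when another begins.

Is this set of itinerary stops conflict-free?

Sorted by start: RM56, RM59, RM60, RM58, RM61, RM57, RM62.
RM59 starts after RM56 ends — done with RM56.
RM60 starts before RM59 ends → RM59 and RM60 overlap.
That's a conflict, so the schedule is not conflict-free.

No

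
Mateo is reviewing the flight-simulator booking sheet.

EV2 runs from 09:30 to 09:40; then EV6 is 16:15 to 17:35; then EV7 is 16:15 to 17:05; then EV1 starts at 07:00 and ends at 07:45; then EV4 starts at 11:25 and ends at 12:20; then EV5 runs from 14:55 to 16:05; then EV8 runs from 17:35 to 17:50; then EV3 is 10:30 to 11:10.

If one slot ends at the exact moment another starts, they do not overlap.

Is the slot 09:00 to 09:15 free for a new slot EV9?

EV1: ends 07:45 at or before EV9 starts 09:00 → clear.
EV2: starts 09:30 at or after EV9 ends 09:15 → clear.
EV3: starts 10:30 at or after EV9 ends 09:15 → clear.
EV4: starts 11:25 at or after EV9 ends 09:15 → clear.
EV5: starts 14:55 at or after EV9 ends 09:15 → clear.
EV6: starts 16:15 at or after EV9 ends 09:15 → clear.
EV7: starts 16:15 at or after EV9 ends 09:15 → clear.
EV8: starts 17:35 at or after EV9 ends 09:15 → clear.

Yes — the slot is free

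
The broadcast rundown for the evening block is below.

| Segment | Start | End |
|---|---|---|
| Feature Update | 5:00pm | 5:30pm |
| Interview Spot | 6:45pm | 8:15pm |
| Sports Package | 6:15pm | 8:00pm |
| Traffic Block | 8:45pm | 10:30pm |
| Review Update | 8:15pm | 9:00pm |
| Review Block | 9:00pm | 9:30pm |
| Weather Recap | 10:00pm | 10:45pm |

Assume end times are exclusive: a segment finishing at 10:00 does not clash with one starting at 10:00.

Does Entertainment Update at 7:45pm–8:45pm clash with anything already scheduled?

Yes — it overlaps Interview Spot, Review Update, Sports Package

Feature Update: ends 5:30pm at or before Entertainment Update starts 7:45pm → clear.
Sports Package: starts 6:15pm before Entertainment Update ends 8:45pm, and ends 8:00pm after Entertainment Update starts 7:45pm → overlap.
Interview Spot: starts 6:45pm before Entertainment Update ends 8:45pm, and ends 8:15pm after Entertainment Update starts 7:45pm → overlap.
Review Update: starts 8:15pm before Entertainment Update ends 8:45pm, and ends 9:00pm after Entertainment Update starts 7:45pm → overlap.
Traffic Block: starts 8:45pm at or after Entertainment Update ends 8:45pm → clear.
Review Block: starts 9:00pm at or after Entertainment Update ends 8:45pm → clear.
Weather Recap: starts 10:00pm at or after Entertainment Update ends 8:45pm → clear.
Entertainment Update overlaps Interview Spot, Sports Package, Review Update.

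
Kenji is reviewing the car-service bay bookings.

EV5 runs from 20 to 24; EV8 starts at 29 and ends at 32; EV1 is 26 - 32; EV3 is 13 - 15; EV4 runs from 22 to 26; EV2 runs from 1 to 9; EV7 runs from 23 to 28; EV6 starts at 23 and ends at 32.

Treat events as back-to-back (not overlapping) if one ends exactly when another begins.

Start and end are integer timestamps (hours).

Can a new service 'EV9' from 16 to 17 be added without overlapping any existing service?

EV2: ends 9 at or before EV9 starts 16 → clear.
EV3: ends 15 at or before EV9 starts 16 → clear.
EV5: starts 20 at or after EV9 ends 17 → clear.
EV4: starts 22 at or after EV9 ends 17 → clear.
EV6: starts 23 at or after EV9 ends 17 → clear.
EV7: starts 23 at or after EV9 ends 17 → clear.
EV1: starts 26 at or after EV9 ends 17 → clear.
EV8: starts 29 at or after EV9 ends 17 → clear.

Yes — the slot is free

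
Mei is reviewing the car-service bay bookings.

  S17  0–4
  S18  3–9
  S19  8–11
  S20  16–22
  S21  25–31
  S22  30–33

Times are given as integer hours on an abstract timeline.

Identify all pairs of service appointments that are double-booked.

Sorted by start: S17, S18, S19, S20, S21, S22.
S18 starts before S17 ends → S17 and S18 overlap.
S19 starts after S17 ends, so S17 has no further overlaps.
S19 starts before S18 ends → S18 and S19 overlap.
S20 starts after S18 ends, so S18 has no further overlaps.
S20 starts after S19 ends, so S19 has no further overlaps.
S21 starts after S20 ends, so S20 has no further overlaps.
S22 starts before S21 ends → S21 and S22 overlap.

S17 & S18, S18 & S19, S21 & S22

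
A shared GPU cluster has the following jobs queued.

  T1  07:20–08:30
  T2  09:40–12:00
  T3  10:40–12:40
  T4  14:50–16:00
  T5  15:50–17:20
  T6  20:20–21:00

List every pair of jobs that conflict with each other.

Two intervals overlap when each starts before the other ends.
Sorted by start: T1, T2, T3, T4, T5, T6.
T2 starts after T1 ends; T1 is clear from here.
T3 starts before T2 ends → T2 and T3 overlap.
T4 starts after T2 ends; T2 is clear from here.
T4 starts after T3 ends; T3 is clear from here.
T5 starts before T4 ends → T4 and T5 overlap.
T6 starts after T4 ends.
T6 starts after T5 ends.

T2 & T3, T4 & T5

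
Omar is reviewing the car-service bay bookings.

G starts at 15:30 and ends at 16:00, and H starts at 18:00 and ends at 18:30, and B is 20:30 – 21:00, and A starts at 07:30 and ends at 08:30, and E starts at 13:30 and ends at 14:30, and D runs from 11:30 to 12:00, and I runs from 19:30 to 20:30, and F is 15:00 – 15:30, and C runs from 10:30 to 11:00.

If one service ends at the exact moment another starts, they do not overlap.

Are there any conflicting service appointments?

Check each pair: they overlap iff neither finishes before the other starts.
Sorted by start: A, C, D, E, F, G, H, I, B.
C starts after A ends, so A has no further overlaps.
D starts after C ends, so C has no further overlaps.
E starts after D ends, so D has no further overlaps.
F starts after E ends, so E has no further overlaps.
G starts exactly when F ends (back-to-back, no overlap), so F has no further overlaps.
H starts after G ends, so G has no further overlaps.
I starts after H ends, so H has no further overlaps.
B starts exactly when I ends (back-to-back, no overlap).
Every pair is clear; the schedule has no overlaps.

No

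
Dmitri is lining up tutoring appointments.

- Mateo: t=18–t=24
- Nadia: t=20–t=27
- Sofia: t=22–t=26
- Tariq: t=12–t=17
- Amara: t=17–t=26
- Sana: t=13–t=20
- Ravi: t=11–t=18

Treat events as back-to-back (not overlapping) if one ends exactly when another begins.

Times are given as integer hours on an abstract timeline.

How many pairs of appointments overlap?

Check each pair: they overlap iff neither finishes before the other starts.
Sorted by start: Ravi, Tariq, Sana, Amara, Mateo, Nadia, Sofia.
Tariq starts before Ravi ends → Ravi and Tariq overlap.
Sana starts before Ravi ends → Ravi and Sana overlap.
Amara starts before Ravi ends → Ravi and Amara overlap.
Mateo starts exactly when Ravi ends (back-to-back, no overlap) — done with Ravi.
Sana starts before Tariq ends → Tariq and Sana overlap.
Amara starts exactly when Tariq ends (back-to-back, no overlap) — done with Tariq.
Amara starts before Sana ends → Sana and Amara overlap.
Mateo starts before Sana ends → Sana and Mateo overlap.
Nadia starts exactly when Sana ends (back-to-back, no overlap) — done with Sana.
Mateo starts before Amara ends → Amara and Mateo overlap.
Nadia starts before Amara ends → Amara and Nadia overlap.
Sofia starts before Amara ends → Amara and Sofia overlap.
Nadia starts before Mateo ends → Mateo and Nadia overlap.
Sofia starts before Mateo ends → Mateo and Sofia overlap.
Sofia starts before Nadia ends → Nadia and Sofia overlap.
Overlapping pairs: Amara & Mateo, Amara & Nadia, Amara & Ravi, Amara & Sana, Amara & Sofia, Mateo & Nadia, Mateo & Sana, Mateo & Sofia, Nadia & Sofia, Ravi & Sana, Ravi & Tariq, Sana & Tariq — 12 in total.

12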